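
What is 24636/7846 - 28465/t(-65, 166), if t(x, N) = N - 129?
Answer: -111212429/145151 ≈ -766.18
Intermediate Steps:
t(x, N) = -129 + N
24636/7846 - 28465/t(-65, 166) = 24636/7846 - 28465/(-129 + 166) = 24636*(1/7846) - 28465/37 = 12318/3923 - 28465*1/37 = 12318/3923 - 28465/37 = -111212429/145151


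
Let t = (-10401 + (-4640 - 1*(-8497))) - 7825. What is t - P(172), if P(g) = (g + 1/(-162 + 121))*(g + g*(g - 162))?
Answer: -13929621/41 ≈ -3.3975e+5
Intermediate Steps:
t = -14369 (t = (-10401 + (-4640 + 8497)) - 7825 = (-10401 + 3857) - 7825 = -6544 - 7825 = -14369)
P(g) = (-1/41 + g)*(g + g*(-162 + g)) (P(g) = (g + 1/(-41))*(g + g*(-162 + g)) = (g - 1/41)*(g + g*(-162 + g)) = (-1/41 + g)*(g + g*(-162 + g)))
t - P(172) = -14369 - 172*(161 - 6602*172 + 41*172**2)/41 = -14369 - 172*(161 - 1135544 + 41*29584)/41 = -14369 - 172*(161 - 1135544 + 1212944)/41 = -14369 - 172*77561/41 = -14369 - 1*13340492/41 = -14369 - 13340492/41 = -13929621/41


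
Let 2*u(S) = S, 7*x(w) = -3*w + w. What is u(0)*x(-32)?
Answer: 0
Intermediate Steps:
x(w) = -2*w/7 (x(w) = (-3*w + w)/7 = (-2*w)/7 = -2*w/7)
u(S) = S/2
u(0)*x(-32) = ((1/2)*0)*(-2/7*(-32)) = 0*(64/7) = 0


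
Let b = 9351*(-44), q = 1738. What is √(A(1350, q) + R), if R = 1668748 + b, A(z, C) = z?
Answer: √1258654 ≈ 1121.9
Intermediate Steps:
b = -411444
R = 1257304 (R = 1668748 - 411444 = 1257304)
√(A(1350, q) + R) = √(1350 + 1257304) = √1258654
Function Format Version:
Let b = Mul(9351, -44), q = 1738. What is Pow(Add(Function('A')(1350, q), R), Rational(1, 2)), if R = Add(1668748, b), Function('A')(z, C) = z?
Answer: Pow(1258654, Rational(1, 2)) ≈ 1121.9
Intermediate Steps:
b = -411444
R = 1257304 (R = Add(1668748, -411444) = 1257304)
Pow(Add(Function('A')(1350, q), R), Rational(1, 2)) = Pow(Add(1350, 1257304), Rational(1, 2)) = Pow(1258654, Rational(1, 2))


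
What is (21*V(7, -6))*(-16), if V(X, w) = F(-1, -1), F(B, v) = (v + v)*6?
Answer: 4032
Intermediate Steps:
F(B, v) = 12*v (F(B, v) = (2*v)*6 = 12*v)
V(X, w) = -12 (V(X, w) = 12*(-1) = -12)
(21*V(7, -6))*(-16) = (21*(-12))*(-16) = -252*(-16) = 4032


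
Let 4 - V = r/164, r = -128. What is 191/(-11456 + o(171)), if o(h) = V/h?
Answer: -1339101/80317820 ≈ -0.016673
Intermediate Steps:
V = 196/41 (V = 4 - (-128)/164 = 4 - 1*(-32/41) = 4 + 32/41 = 196/41 ≈ 4.7805)
o(h) = 196/(41*h)
191/(-11456 + o(171)) = 191/(-11456 + (196/41)/171) = 191/(-11456 + (196/41)*(1/171)) = 191/(-11456 + 196/7011) = 191/(-80317820/7011) = -7011/80317820*191 = -1339101/80317820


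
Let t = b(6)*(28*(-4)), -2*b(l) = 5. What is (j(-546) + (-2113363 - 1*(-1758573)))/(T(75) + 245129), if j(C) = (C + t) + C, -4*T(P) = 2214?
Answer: -54708/37627 ≈ -1.4540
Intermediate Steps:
T(P) = -1107/2 (T(P) = -1/4*2214 = -1107/2)
b(l) = -5/2 (b(l) = -1/2*5 = -5/2)
t = 280 (t = -70*(-4) = -5/2*(-112) = 280)
j(C) = 280 + 2*C (j(C) = (C + 280) + C = (280 + C) + C = 280 + 2*C)
(j(-546) + (-2113363 - 1*(-1758573)))/(T(75) + 245129) = ((280 + 2*(-546)) + (-2113363 - 1*(-1758573)))/(-1107/2 + 245129) = ((280 - 1092) + (-2113363 + 1758573))/(489151/2) = (-812 - 354790)*(2/489151) = -355602*2/489151 = -54708/37627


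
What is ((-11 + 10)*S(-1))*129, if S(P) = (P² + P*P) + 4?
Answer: -774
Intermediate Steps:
S(P) = 4 + 2*P² (S(P) = (P² + P²) + 4 = 2*P² + 4 = 4 + 2*P²)
((-11 + 10)*S(-1))*129 = ((-11 + 10)*(4 + 2*(-1)²))*129 = -(4 + 2*1)*129 = -(4 + 2)*129 = -1*6*129 = -6*129 = -774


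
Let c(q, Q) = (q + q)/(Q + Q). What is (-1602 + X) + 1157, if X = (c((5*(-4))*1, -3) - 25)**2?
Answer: -980/9 ≈ -108.89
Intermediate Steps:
c(q, Q) = q/Q (c(q, Q) = (2*q)/((2*Q)) = (2*q)*(1/(2*Q)) = q/Q)
X = 3025/9 (X = (((5*(-4))*1)/(-3) - 25)**2 = (-20*1*(-1/3) - 25)**2 = (-20*(-1/3) - 25)**2 = (20/3 - 25)**2 = (-55/3)**2 = 3025/9 ≈ 336.11)
(-1602 + X) + 1157 = (-1602 + 3025/9) + 1157 = -11393/9 + 1157 = -980/9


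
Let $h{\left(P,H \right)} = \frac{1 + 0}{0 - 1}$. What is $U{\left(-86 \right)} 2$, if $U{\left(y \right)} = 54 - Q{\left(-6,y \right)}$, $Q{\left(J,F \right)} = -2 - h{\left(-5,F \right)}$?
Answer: $110$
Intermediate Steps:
$h{\left(P,H \right)} = -1$ ($h{\left(P,H \right)} = 1 \frac{1}{-1} = 1 \left(-1\right) = -1$)
$Q{\left(J,F \right)} = -1$ ($Q{\left(J,F \right)} = -2 - -1 = -2 + 1 = -1$)
$U{\left(y \right)} = 55$ ($U{\left(y \right)} = 54 - -1 = 54 + 1 = 55$)
$U{\left(-86 \right)} 2 = 55 \cdot 2 = 110$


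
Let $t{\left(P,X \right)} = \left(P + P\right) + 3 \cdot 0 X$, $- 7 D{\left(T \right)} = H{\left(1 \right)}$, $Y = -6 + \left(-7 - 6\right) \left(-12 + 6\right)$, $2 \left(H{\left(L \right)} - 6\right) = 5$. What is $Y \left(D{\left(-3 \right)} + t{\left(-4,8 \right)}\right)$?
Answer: $- \frac{4644}{7} \approx -663.43$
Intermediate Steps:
$H{\left(L \right)} = \frac{17}{2}$ ($H{\left(L \right)} = 6 + \frac{1}{2} \cdot 5 = 6 + \frac{5}{2} = \frac{17}{2}$)
$Y = 72$ ($Y = -6 - -78 = -6 + 78 = 72$)
$D{\left(T \right)} = - \frac{17}{14}$ ($D{\left(T \right)} = \left(- \frac{1}{7}\right) \frac{17}{2} = - \frac{17}{14}$)
$t{\left(P,X \right)} = 2 P$ ($t{\left(P,X \right)} = 2 P + 0 X = 2 P + 0 = 2 P$)
$Y \left(D{\left(-3 \right)} + t{\left(-4,8 \right)}\right) = 72 \left(- \frac{17}{14} + 2 \left(-4\right)\right) = 72 \left(- \frac{17}{14} - 8\right) = 72 \left(- \frac{129}{14}\right) = - \frac{4644}{7}$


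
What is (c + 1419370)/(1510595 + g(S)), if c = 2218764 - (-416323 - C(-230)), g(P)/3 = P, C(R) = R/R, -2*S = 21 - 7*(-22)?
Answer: 8108916/3020665 ≈ 2.6845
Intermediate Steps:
S = -175/2 (S = -(21 - 7*(-22))/2 = -(21 + 154)/2 = -½*175 = -175/2 ≈ -87.500)
C(R) = 1
g(P) = 3*P
c = 2635088 (c = 2218764 - (-416323 - 1*1) = 2218764 - (-416323 - 1) = 2218764 - 1*(-416324) = 2218764 + 416324 = 2635088)
(c + 1419370)/(1510595 + g(S)) = (2635088 + 1419370)/(1510595 + 3*(-175/2)) = 4054458/(1510595 - 525/2) = 4054458/(3020665/2) = 4054458*(2/3020665) = 8108916/3020665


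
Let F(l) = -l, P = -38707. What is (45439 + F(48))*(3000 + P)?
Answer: -1620776437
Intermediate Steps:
(45439 + F(48))*(3000 + P) = (45439 - 1*48)*(3000 - 38707) = (45439 - 48)*(-35707) = 45391*(-35707) = -1620776437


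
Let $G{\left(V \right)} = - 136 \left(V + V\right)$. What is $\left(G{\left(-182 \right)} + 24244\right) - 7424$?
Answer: $66324$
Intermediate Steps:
$G{\left(V \right)} = - 272 V$ ($G{\left(V \right)} = - 136 \cdot 2 V = - 272 V$)
$\left(G{\left(-182 \right)} + 24244\right) - 7424 = \left(\left(-272\right) \left(-182\right) + 24244\right) - 7424 = \left(49504 + 24244\right) - 7424 = 73748 - 7424 = 66324$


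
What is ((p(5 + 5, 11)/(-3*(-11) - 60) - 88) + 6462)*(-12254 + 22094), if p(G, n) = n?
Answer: 564445360/9 ≈ 6.2716e+7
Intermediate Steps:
((p(5 + 5, 11)/(-3*(-11) - 60) - 88) + 6462)*(-12254 + 22094) = ((11/(-3*(-11) - 60) - 88) + 6462)*(-12254 + 22094) = ((11/(33 - 60) - 88) + 6462)*9840 = ((11/(-27) - 88) + 6462)*9840 = ((-1/27*11 - 88) + 6462)*9840 = ((-11/27 - 88) + 6462)*9840 = (-2387/27 + 6462)*9840 = (172087/27)*9840 = 564445360/9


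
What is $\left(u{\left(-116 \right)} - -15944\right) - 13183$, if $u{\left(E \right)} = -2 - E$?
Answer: $2875$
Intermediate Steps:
$\left(u{\left(-116 \right)} - -15944\right) - 13183 = \left(\left(-2 - -116\right) - -15944\right) - 13183 = \left(\left(-2 + 116\right) + 15944\right) - 13183 = \left(114 + 15944\right) - 13183 = 16058 - 13183 = 2875$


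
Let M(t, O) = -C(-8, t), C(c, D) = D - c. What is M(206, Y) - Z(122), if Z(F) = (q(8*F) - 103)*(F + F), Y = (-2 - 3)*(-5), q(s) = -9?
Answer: 27114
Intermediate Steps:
Y = 25 (Y = -5*(-5) = 25)
M(t, O) = -8 - t (M(t, O) = -(t - 1*(-8)) = -(t + 8) = -(8 + t) = -8 - t)
Z(F) = -224*F (Z(F) = (-9 - 103)*(F + F) = -224*F)
M(206, Y) - Z(122) = (-8 - 1*206) - (-224)*122 = (-8 - 206) - 1*(-27328) = -214 + 27328 = 27114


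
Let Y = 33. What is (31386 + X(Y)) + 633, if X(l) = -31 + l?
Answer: 32021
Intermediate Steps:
(31386 + X(Y)) + 633 = (31386 + (-31 + 33)) + 633 = (31386 + 2) + 633 = 31388 + 633 = 32021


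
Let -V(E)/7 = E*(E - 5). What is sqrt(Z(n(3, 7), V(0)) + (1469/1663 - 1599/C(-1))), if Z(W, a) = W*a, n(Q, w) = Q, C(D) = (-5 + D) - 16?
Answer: sqrt(98469572630)/36586 ≈ 8.5770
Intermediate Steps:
C(D) = -21 + D
V(E) = -7*E*(-5 + E) (V(E) = -7*E*(E - 5) = -7*E*(-5 + E))
sqrt(Z(n(3, 7), V(0)) + (1469/1663 - 1599/C(-1))) = sqrt(3*(7*0*(5 - 1*0)) + (1469/1663 - 1599/(-21 - 1))) = sqrt(3*(7*0*(5 + 0)) + (1469*(1/1663) - 1599/(-22))) = sqrt(3*(7*0*5) + (1469/1663 - 1599*(-1/22))) = sqrt(3*0 + (1469/1663 + 1599/22)) = sqrt(0 + 2691455/36586) = sqrt(2691455/36586) = sqrt(98469572630)/36586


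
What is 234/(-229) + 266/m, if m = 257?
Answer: 776/58853 ≈ 0.013185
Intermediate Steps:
234/(-229) + 266/m = 234/(-229) + 266/257 = 234*(-1/229) + 266*(1/257) = -234/229 + 266/257 = 776/58853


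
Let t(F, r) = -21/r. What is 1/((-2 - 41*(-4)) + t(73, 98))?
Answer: 14/2265 ≈ 0.0061810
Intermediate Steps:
1/((-2 - 41*(-4)) + t(73, 98)) = 1/((-2 - 41*(-4)) - 21/98) = 1/((-2 + 164) - 21*1/98) = 1/(162 - 3/14) = 1/(2265/14) = 14/2265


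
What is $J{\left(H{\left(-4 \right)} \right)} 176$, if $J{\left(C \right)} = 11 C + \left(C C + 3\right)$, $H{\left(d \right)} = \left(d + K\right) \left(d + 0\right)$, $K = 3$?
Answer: $11088$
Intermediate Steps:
$H{\left(d \right)} = d \left(3 + d\right)$ ($H{\left(d \right)} = \left(d + 3\right) \left(d + 0\right) = \left(3 + d\right) d = d \left(3 + d\right)$)
$J{\left(C \right)} = 3 + C^{2} + 11 C$ ($J{\left(C \right)} = 11 C + \left(C^{2} + 3\right) = 11 C + \left(3 + C^{2}\right) = 3 + C^{2} + 11 C$)
$J{\left(H{\left(-4 \right)} \right)} 176 = \left(3 + \left(- 4 \left(3 - 4\right)\right)^{2} + 11 \left(- 4 \left(3 - 4\right)\right)\right) 176 = \left(3 + \left(\left(-4\right) \left(-1\right)\right)^{2} + 11 \left(\left(-4\right) \left(-1\right)\right)\right) 176 = \left(3 + 4^{2} + 11 \cdot 4\right) 176 = \left(3 + 16 + 44\right) 176 = 63 \cdot 176 = 11088$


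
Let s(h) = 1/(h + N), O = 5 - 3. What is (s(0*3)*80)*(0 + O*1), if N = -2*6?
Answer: -40/3 ≈ -13.333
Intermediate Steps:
O = 2
N = -12
s(h) = 1/(-12 + h) (s(h) = 1/(h - 12) = 1/(-12 + h))
(s(0*3)*80)*(0 + O*1) = (80/(-12 + 0*3))*(0 + 2*1) = (80/(-12 + 0))*(0 + 2) = (80/(-12))*2 = -1/12*80*2 = -20/3*2 = -40/3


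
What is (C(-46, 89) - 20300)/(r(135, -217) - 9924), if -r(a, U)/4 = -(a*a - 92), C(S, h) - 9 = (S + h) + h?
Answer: -20159/62608 ≈ -0.32199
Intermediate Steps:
C(S, h) = 9 + S + 2*h (C(S, h) = 9 + ((S + h) + h) = 9 + (S + 2*h) = 9 + S + 2*h)
r(a, U) = -368 + 4*a² (r(a, U) = -(-4)*(a*a - 92) = -(-4)*(a² - 92) = -(-4)*(-92 + a²) = -4*(92 - a²) = -368 + 4*a²)
(C(-46, 89) - 20300)/(r(135, -217) - 9924) = ((9 - 46 + 2*89) - 20300)/((-368 + 4*135²) - 9924) = ((9 - 46 + 178) - 20300)/((-368 + 4*18225) - 9924) = (141 - 20300)/((-368 + 72900) - 9924) = -20159/(72532 - 9924) = -20159/62608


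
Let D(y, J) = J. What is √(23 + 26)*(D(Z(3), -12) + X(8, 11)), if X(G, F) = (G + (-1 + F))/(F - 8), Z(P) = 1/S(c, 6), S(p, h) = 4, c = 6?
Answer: -42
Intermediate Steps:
Z(P) = ¼ (Z(P) = 1/4 = ¼)
X(G, F) = (-1 + F + G)/(-8 + F)
√(23 + 26)*(D(Z(3), -12) + X(8, 11)) = √(23 + 26)*(-12 + (-1 + 11 + 8)/(-8 + 11)) = √49*(-12 + 18/3) = 7*(-12 + (⅓)*18) = 7*(-12 + 6) = 7*(-6) = -42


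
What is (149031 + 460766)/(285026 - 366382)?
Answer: -609797/81356 ≈ -7.4954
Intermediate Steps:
(149031 + 460766)/(285026 - 366382) = 609797/(-81356) = 609797*(-1/81356) = -609797/81356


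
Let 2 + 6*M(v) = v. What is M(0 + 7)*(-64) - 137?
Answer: -571/3 ≈ -190.33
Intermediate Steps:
M(v) = -1/3 + v/6
M(0 + 7)*(-64) - 137 = (-1/3 + (0 + 7)/6)*(-64) - 137 = (-1/3 + (1/6)*7)*(-64) - 137 = (-1/3 + 7/6)*(-64) - 137 = (5/6)*(-64) - 137 = -160/3 - 137 = -571/3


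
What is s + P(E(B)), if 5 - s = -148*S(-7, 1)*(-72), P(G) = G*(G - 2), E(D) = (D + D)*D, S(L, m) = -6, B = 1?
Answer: 63941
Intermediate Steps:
E(D) = 2*D² (E(D) = (2*D)*D = 2*D²)
P(G) = G*(-2 + G)
s = 63941 (s = 5 - (-148*(-6))*(-72) = 5 - 888*(-72) = 5 - 1*(-63936) = 5 + 63936 = 63941)
s + P(E(B)) = 63941 + (2*1²)*(-2 + 2*1²) = 63941 + (2*1)*(-2 + 2*1) = 63941 + 2*(-2 + 2) = 63941 + 2*0 = 63941 + 0 = 63941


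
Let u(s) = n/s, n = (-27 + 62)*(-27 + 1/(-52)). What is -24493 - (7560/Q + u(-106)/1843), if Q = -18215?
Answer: -906417797606517/37007838088 ≈ -24493.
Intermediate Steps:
n = -49175/52 (n = 35*(-27 - 1/52) = 35*(-1405/52) = -49175/52 ≈ -945.67)
u(s) = -49175/(52*s)
-24493 - (7560/Q + u(-106)/1843) = -24493 - (7560/(-18215) - 49175/52/(-106)/1843) = -24493 - (7560*(-1/18215) - 49175/52*(-1/106)*(1/1843)) = -24493 - (-1512/3643 + (49175/5512)*(1/1843)) = -24493 - (-1512/3643 + 49175/10158616) = -24493 - 1*(-15180682867/37007838088) = -24493 + 15180682867/37007838088 = -906417797606517/37007838088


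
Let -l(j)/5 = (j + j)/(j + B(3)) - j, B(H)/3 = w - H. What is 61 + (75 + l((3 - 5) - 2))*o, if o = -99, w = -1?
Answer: -10273/2 ≈ -5136.5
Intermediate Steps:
B(H) = -3 - 3*H (B(H) = 3*(-1 - H) = -3 - 3*H)
l(j) = 5*j - 10*j/(-12 + j) (l(j) = -5*((j + j)/(j + (-3 - 3*3)) - j) = -5*((2*j)/(j + (-3 - 9)) - j) = -5*((2*j)/(j - 12) - j) = -5*((2*j)/(-12 + j) - j) = -5*(2*j/(-12 + j) - j) = -5*(-j + 2*j/(-12 + j)) = 5*j - 10*j/(-12 + j))
61 + (75 + l((3 - 5) - 2))*o = 61 + (75 + 5*((3 - 5) - 2)*(-14 + ((3 - 5) - 2))/(-12 + ((3 - 5) - 2)))*(-99) = 61 + (75 + 5*(-2 - 2)*(-14 + (-2 - 2))/(-12 + (-2 - 2)))*(-99) = 61 + (75 + 5*(-4)*(-14 - 4)/(-12 - 4))*(-99) = 61 + (75 + 5*(-4)*(-18)/(-16))*(-99) = 61 + (75 + 5*(-4)*(-1/16)*(-18))*(-99) = 61 + (75 - 45/2)*(-99) = 61 + (105/2)*(-99) = 61 - 10395/2 = -10273/2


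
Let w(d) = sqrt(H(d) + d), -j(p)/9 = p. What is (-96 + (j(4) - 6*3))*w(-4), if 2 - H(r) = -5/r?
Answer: -75*I*sqrt(13) ≈ -270.42*I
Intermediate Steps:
H(r) = 2 + 5/r (H(r) = 2 - (-5)/r = 2 + 5/r)
j(p) = -9*p
w(d) = sqrt(2 + d + 5/d) (w(d) = sqrt((2 + 5/d) + d) = sqrt(2 + d + 5/d))
(-96 + (j(4) - 6*3))*w(-4) = (-96 + (-9*4 - 6*3))*sqrt(2 - 4 + 5/(-4)) = (-96 + (-36 - 18))*sqrt(2 - 4 + 5*(-1/4)) = (-96 - 54)*sqrt(2 - 4 - 5/4) = -75*I*sqrt(13)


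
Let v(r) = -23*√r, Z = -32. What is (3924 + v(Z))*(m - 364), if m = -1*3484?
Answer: -15099552 + 354016*I*√2 ≈ -1.51e+7 + 5.0065e+5*I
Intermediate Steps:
m = -3484
(3924 + v(Z))*(m - 364) = (3924 - 92*I*√2)*(-3484 - 364) = (3924 - 92*I*√2)*(-3848) = -15099552 + 354016*I*√2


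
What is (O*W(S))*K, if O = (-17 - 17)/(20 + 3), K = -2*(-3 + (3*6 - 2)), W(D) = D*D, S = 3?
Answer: 7956/23 ≈ 345.91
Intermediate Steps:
W(D) = D**2
K = -26 (K = -2*(-3 + (18 - 2)) = -2*(-3 + 16) = -2*13 = -26)
O = -34/23 ≈ -1.4783
(O*W(S))*K = -34/23*3**2*(-26) = -34/23*9*(-26) = -306/23*(-26) = 7956/23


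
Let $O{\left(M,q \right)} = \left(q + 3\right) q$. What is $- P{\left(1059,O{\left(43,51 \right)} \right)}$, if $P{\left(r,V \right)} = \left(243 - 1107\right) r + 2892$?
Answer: $912084$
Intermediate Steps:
$O{\left(M,q \right)} = q \left(3 + q\right)$ ($O{\left(M,q \right)} = \left(3 + q\right) q = q \left(3 + q\right)$)
$P{\left(r,V \right)} = 2892 - 864 r$ ($P{\left(r,V \right)} = - 864 r + 2892 = 2892 - 864 r$)
$- P{\left(1059,O{\left(43,51 \right)} \right)} = - (2892 - 914976) = \left(-1\right) \left(-912084\right) = 912084$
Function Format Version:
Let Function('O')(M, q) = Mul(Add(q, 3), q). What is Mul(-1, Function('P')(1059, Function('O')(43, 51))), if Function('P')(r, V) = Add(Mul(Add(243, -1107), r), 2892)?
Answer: 912084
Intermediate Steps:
Function('O')(M, q) = Mul(q, Add(3, q)) (Function('O')(M, q) = Mul(Add(3, q), q) = Mul(q, Add(3, q)))
Function('P')(r, V) = Add(2892, Mul(-864, r)) (Function('P')(r, V) = Add(Mul(-864, r), 2892) = Add(2892, Mul(-864, r)))
Mul(-1, Function('P')(1059, Function('O')(43, 51))) = Mul(-1, Add(2892, Mul(-864, 1059))) = Mul(-1, Add(2892, -914976)) = Mul(-1, -912084) = 912084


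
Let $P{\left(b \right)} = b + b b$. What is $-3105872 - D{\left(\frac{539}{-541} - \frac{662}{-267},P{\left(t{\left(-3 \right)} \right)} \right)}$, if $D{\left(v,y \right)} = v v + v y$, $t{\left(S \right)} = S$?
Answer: $- \frac{64804051473453067}{20864935809} \approx -3.1059 \cdot 10^{6}$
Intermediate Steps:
$P{\left(b \right)} = b + b^{2}$
$D{\left(v,y \right)} = v^{2} + v y$
$-3105872 - D{\left(\frac{539}{-541} - \frac{662}{-267},P{\left(t{\left(-3 \right)} \right)} \right)} = -3105872 - \left(\frac{539}{-541} - \frac{662}{-267}\right) \left(\left(\frac{539}{-541} - \frac{662}{-267}\right) - 3 \left(1 - 3\right)\right) = -3105872 - \left(539 \left(- \frac{1}{541}\right) - - \frac{662}{267}\right) \left(\left(539 \left(- \frac{1}{541}\right) - - \frac{662}{267}\right) - -6\right) = -3105872 - \left(- \frac{539}{541} + \frac{662}{267}\right) \left(\left(- \frac{539}{541} + \frac{662}{267}\right) + 6\right) = -3105872 - \frac{214229 \left(\frac{214229}{144447} + 6\right)}{144447} = -3105872 - \frac{214229}{144447} \cdot \frac{1080911}{144447} = -3105872 - \frac{231562482619}{20864935809} = - \frac{64804051473453067}{20864935809}$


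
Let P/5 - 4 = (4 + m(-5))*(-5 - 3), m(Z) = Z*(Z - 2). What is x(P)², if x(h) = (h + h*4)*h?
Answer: 140612164000000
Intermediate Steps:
m(Z) = Z*(-2 + Z)
P = -1540 (P = 20 + 5*((4 - 5*(-2 - 5))*(-5 - 3)) = 20 + 5*((4 - 5*(-7))*(-8)) = 20 + 5*((4 + 35)*(-8)) = 20 + 5*(39*(-8)) = 20 + 5*(-312) = 20 - 1560 = -1540)
x(h) = 5*h² (x(h) = (h + 4*h)*h = (5*h)*h = 5*h²)
x(P)² = (5*(-1540)²)² = (5*2371600)² = 11858000² = 140612164000000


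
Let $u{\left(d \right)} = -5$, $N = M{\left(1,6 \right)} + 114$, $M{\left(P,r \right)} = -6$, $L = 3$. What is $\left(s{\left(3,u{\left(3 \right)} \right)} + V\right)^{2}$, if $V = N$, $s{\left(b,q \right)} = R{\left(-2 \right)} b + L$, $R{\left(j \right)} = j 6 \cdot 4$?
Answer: $1089$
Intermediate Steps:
$R{\left(j \right)} = 24 j$ ($R{\left(j \right)} = 6 j 4 = 24 j$)
$N = 108$ ($N = -6 + 114 = 108$)
$s{\left(b,q \right)} = 3 - 48 b$ ($s{\left(b,q \right)} = 24 \left(-2\right) b + 3 = - 48 b + 3 = 3 - 48 b$)
$V = 108$
$\left(s{\left(3,u{\left(3 \right)} \right)} + V\right)^{2} = \left(\left(3 - 144\right) + 108\right)^{2} = \left(-141 + 108\right)^{2} = \left(-33\right)^{2} = 1089$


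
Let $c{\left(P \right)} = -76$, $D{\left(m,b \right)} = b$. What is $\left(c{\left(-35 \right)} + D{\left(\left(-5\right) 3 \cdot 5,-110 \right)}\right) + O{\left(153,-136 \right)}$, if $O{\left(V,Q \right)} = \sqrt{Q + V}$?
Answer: $-186 + \sqrt{17} \approx -181.88$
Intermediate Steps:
$\left(c{\left(-35 \right)} + D{\left(\left(-5\right) 3 \cdot 5,-110 \right)}\right) + O{\left(153,-136 \right)} = \left(-76 - 110\right) + \sqrt{-136 + 153} = -186 + \sqrt{17}$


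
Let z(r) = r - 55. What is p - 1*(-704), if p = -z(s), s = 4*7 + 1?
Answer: 730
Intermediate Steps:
s = 29 (s = 28 + 1 = 29)
z(r) = -55 + r
p = 26 (p = -(-55 + 29) = -1*(-26) = 26)
p - 1*(-704) = 26 - 1*(-704) = 26 + 704 = 730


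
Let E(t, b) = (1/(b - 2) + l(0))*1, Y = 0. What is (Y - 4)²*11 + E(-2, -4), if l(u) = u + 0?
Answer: 1055/6 ≈ 175.83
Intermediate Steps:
l(u) = u
E(t, b) = 1/(-2 + b) (E(t, b) = (1/(b - 2) + 0)*1 = (1/(-2 + b) + 0)*1 = 1/(-2 + b))
(Y - 4)²*11 + E(-2, -4) = (0 - 4)²*11 + 1/(-2 - 4) = (-4)²*11 + 1/(-6) = 16*11 - ⅙ = 176 - ⅙ = 1055/6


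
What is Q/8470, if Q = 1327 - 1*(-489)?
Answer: 908/4235 ≈ 0.21440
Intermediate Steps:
Q = 1816 (Q = 1327 + 489 = 1816)
Q/8470 = 1816/8470 = 1816*(1/8470) = 908/4235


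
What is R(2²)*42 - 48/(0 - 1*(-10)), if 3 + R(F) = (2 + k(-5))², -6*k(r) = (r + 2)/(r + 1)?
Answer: 2697/160 ≈ 16.856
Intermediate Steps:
k(r) = -(2 + r)/(6*(1 + r)) (k(r) = -(r + 2)/(6*(r + 1)) = -(2 + r)/(6*(1 + r)))
R(F) = 33/64 (R(F) = -3 + (2 + (-2 - 1*(-5))/(6*(1 - 5)))² = -3 + (2 + (⅙)*(-2 + 5)/(-4))² = -3 + (2 + (⅙)*(-¼)*3)² = -3 + (2 - ⅛)² = -3 + (15/8)² = -3 + 225/64 = 33/64)
R(2²)*42 - 48/(0 - 1*(-10)) = (33/64)*42 - 48/(0 - 1*(-10)) = 693/32 - 48/(0 + 10) = 693/32 - 48/10 = 693/32 - 48*⅒ = 693/32 - 24/5 = 2697/160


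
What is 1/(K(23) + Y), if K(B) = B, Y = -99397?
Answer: -1/99374 ≈ -1.0063e-5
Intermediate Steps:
1/(K(23) + Y) = 1/(23 - 99397) = 1/(-99374) = -1/99374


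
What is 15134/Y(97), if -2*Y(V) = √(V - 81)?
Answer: -7567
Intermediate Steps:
Y(V) = -√(-81 + V)/2 (Y(V) = -√(V - 81)/2 = -√(-81 + V)/2)
15134/Y(97) = 15134/((-√(-81 + 97)/2)) = 15134/((-√16/2)) = 15134/((-½*4)) = 15134/(-2) = 15134*(-½) = -7567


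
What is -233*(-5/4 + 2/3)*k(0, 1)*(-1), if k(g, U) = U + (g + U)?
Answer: -1631/6 ≈ -271.83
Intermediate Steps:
k(g, U) = g + 2*U (k(g, U) = U + (U + g) = g + 2*U)
-233*(-5/4 + 2/3)*k(0, 1)*(-1) = -233*(-5/4 + 2/3)*(0 + 2*1)*(-1) = -233*(-5*1/4 + 2*(1/3))*(0 + 2)*(-1) = -233*(-5/4 + 2/3)*2*(-1) = -233*(-7/12*2)*(-1) = -(-1631)*(-1)/6 = -233*7/6 = -1631/6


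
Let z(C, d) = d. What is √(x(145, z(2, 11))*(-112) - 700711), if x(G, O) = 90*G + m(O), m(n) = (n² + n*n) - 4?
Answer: I*√2188967 ≈ 1479.5*I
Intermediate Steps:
m(n) = -4 + 2*n² (m(n) = (n² + n²) - 4 = 2*n² - 4 = -4 + 2*n²)
x(G, O) = -4 + 2*O² + 90*G (x(G, O) = 90*G + (-4 + 2*O²) = -4 + 2*O² + 90*G)
√(x(145, z(2, 11))*(-112) - 700711) = √((-4 + 2*11² + 90*145)*(-112) - 700711) = √((-4 + 2*121 + 13050)*(-112) - 700711) = √((-4 + 242 + 13050)*(-112) - 700711) = √(13288*(-112) - 700711) = √(-1488256 - 700711) = √(-2188967) = I*√2188967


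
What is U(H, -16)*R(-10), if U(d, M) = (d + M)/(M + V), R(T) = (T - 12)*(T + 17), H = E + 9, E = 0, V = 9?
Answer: -154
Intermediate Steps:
H = 9 (H = 0 + 9 = 9)
R(T) = (-12 + T)*(17 + T)
U(d, M) = (M + d)/(9 + M) (U(d, M) = (d + M)/(M + 9) = (M + d)/(9 + M))
U(H, -16)*R(-10) = ((-16 + 9)/(9 - 16))*(-204 + (-10)² + 5*(-10)) = (-7/(-7))*(-204 + 100 - 50) = -⅐*(-7)*(-154) = 1*(-154) = -154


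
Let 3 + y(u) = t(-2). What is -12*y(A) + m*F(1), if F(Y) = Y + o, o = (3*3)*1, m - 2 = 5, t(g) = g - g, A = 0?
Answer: 106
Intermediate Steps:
t(g) = 0
m = 7 (m = 2 + 5 = 7)
y(u) = -3 (y(u) = -3 + 0 = -3)
o = 9 (o = 9*1 = 9)
F(Y) = 9 + Y (F(Y) = Y + 9 = 9 + Y)
-12*y(A) + m*F(1) = -12*(-3) + 7*(9 + 1) = 36 + 7*10 = 36 + 70 = 106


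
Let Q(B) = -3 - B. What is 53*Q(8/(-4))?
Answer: -53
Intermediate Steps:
53*Q(8/(-4)) = 53*(-3 - 8/(-4)) = 53*(-3 - 8*(-1)/4) = 53*(-3 - 1*(-2)) = 53*(-3 + 2) = 53*(-1) = -53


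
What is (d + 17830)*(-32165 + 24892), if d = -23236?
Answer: 39317838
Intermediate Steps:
(d + 17830)*(-32165 + 24892) = (-23236 + 17830)*(-32165 + 24892) = -5406*(-7273) = 39317838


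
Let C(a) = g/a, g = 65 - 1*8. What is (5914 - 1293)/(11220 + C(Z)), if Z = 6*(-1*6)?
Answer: 55452/134621 ≈ 0.41191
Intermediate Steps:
g = 57 (g = 65 - 8 = 57)
Z = -36 (Z = 6*(-6) = -36)
C(a) = 57/a
(5914 - 1293)/(11220 + C(Z)) = (5914 - 1293)/(11220 + 57/(-36)) = 4621/(11220 + 57*(-1/36)) = 4621/(11220 - 19/12) = 4621/(134621/12) = 4621*(12/134621) = 55452/134621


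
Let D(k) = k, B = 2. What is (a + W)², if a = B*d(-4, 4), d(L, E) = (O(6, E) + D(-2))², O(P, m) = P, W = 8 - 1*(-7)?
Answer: 2209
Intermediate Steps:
W = 15 (W = 8 + 7 = 15)
d(L, E) = 16 (d(L, E) = (6 - 2)² = 4² = 16)
a = 32 (a = 2*16 = 32)
(a + W)² = (32 + 15)² = 47² = 2209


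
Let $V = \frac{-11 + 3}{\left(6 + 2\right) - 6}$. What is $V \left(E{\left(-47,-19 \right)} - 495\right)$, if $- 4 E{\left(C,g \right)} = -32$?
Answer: $1948$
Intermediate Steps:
$E{\left(C,g \right)} = 8$ ($E{\left(C,g \right)} = \left(- \frac{1}{4}\right) \left(-32\right) = 8$)
$V = -4$ ($V = - \frac{8}{8 - 6} = - \frac{8}{2} = \left(-8\right) \frac{1}{2} = -4$)
$V \left(E{\left(-47,-19 \right)} - 495\right) = - 4 \left(8 - 495\right) = \left(-4\right) \left(-487\right) = 1948$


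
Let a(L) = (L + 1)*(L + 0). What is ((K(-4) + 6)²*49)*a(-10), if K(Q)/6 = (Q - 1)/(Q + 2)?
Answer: 1944810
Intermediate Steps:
a(L) = L*(1 + L) (a(L) = (1 + L)*L = L*(1 + L))
K(Q) = 6*(-1 + Q)/(2 + Q) (K(Q) = 6*((Q - 1)/(Q + 2)) = 6*((-1 + Q)/(2 + Q)) = 6*(-1 + Q)/(2 + Q))
((K(-4) + 6)²*49)*a(-10) = ((6*(-1 - 4)/(2 - 4) + 6)²*49)*(-10*(1 - 10)) = ((6*(-5)/(-2) + 6)²*49)*(-10*(-9)) = ((6*(-½)*(-5) + 6)²*49)*90 = ((15 + 6)²*49)*90 = (21²*49)*90 = (441*49)*90 = 21609*90 = 1944810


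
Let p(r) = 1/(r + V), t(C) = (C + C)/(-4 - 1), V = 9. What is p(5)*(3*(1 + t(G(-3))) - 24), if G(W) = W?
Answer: -87/70 ≈ -1.2429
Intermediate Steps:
t(C) = -2*C/5 (t(C) = (2*C)/(-5) = (2*C)*(-1/5) = -2*C/5)
p(r) = 1/(9 + r) (p(r) = 1/(r + 9) = 1/(9 + r))
p(5)*(3*(1 + t(G(-3))) - 24) = (3*(1 - 2/5*(-3)) - 24)/(9 + 5) = (3*(1 + 6/5) - 24)/14 = (3*(11/5) - 24)/14 = (33/5 - 24)/14 = (1/14)*(-87/5) = -87/70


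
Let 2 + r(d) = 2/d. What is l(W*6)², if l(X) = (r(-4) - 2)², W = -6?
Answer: 6561/16 ≈ 410.06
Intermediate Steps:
r(d) = -2 + 2/d
l(X) = 81/4 (l(X) = ((-2 + 2/(-4)) - 2)² = ((-2 + 2*(-¼)) - 2)² = ((-2 - ½) - 2)² = (-5/2 - 2)² = (-9/2)² = 81/4)
l(W*6)² = (81/4)² = 6561/16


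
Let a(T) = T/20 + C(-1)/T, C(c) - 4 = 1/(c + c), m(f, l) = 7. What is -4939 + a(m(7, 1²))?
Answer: -98763/20 ≈ -4938.1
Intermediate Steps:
C(c) = 4 + 1/(2*c) (C(c) = 4 + 1/(c + c) = 4 + 1/(2*c))
a(T) = T/20 + 7/(2*T) (a(T) = T/20 + (4 + (½)/(-1))/T = T*(1/20) + (4 + (½)*(-1))/T = T/20 + (4 - ½)/T = T/20 + 7/(2*T))
-4939 + a(m(7, 1²)) = -4939 + (1/20)*(70 + 7²)/7 = -4939 + (1/20)*(⅐)*(70 + 49) = -4939 + (1/20)*(⅐)*119 = -4939 + 17/20 = -98763/20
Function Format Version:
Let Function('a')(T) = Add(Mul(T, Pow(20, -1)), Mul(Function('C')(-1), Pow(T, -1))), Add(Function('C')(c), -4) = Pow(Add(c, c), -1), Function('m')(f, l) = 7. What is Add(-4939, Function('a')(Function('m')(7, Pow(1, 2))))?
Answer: Rational(-98763, 20) ≈ -4938.1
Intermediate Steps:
Function('C')(c) = Add(4, Mul(Rational(1, 2), Pow(c, -1))) (Function('C')(c) = Add(4, Pow(Add(c, c), -1)) = Add(4, Pow(Mul(2, c), -1)) = Add(4, Mul(Rational(1, 2), Pow(c, -1))))
Function('a')(T) = Add(Mul(Rational(1, 20), T), Mul(Rational(7, 2), Pow(T, -1))) (Function('a')(T) = Add(Mul(T, Pow(20, -1)), Mul(Add(4, Mul(Rational(1, 2), Pow(-1, -1))), Pow(T, -1))) = Add(Mul(T, Rational(1, 20)), Mul(Add(4, Mul(Rational(1, 2), -1)), Pow(T, -1))) = Add(Mul(Rational(1, 20), T), Mul(Add(4, Rational(-1, 2)), Pow(T, -1))) = Add(Mul(Rational(1, 20), T), Mul(Rational(7, 2), Pow(T, -1))))
Add(-4939, Function('a')(Function('m')(7, Pow(1, 2)))) = Add(-4939, Mul(Rational(1, 20), Pow(7, -1), Add(70, Pow(7, 2)))) = Add(-4939, Mul(Rational(1, 20), Rational(1, 7), Add(70, 49))) = Add(-4939, Mul(Rational(1, 20), Rational(1, 7), 119)) = Add(-4939, Rational(17, 20)) = Rational(-98763, 20)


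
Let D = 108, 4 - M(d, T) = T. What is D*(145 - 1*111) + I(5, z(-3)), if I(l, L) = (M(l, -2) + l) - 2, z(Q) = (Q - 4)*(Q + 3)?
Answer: 3681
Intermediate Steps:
M(d, T) = 4 - T
z(Q) = (-4 + Q)*(3 + Q)
I(l, L) = 4 + l (I(l, L) = ((4 - 1*(-2)) + l) - 2 = ((4 + 2) + l) - 2 = (6 + l) - 2 = 4 + l)
D*(145 - 1*111) + I(5, z(-3)) = 108*(145 - 1*111) + (4 + 5) = 108*(145 - 111) + 9 = 108*34 + 9 = 3672 + 9 = 3681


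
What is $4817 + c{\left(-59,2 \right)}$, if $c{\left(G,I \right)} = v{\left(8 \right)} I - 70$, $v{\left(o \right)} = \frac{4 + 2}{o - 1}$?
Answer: $\frac{33241}{7} \approx 4748.7$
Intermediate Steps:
$v{\left(o \right)} = \frac{6}{-1 + o}$
$c{\left(G,I \right)} = -70 + \frac{6 I}{7}$ ($c{\left(G,I \right)} = \frac{6}{-1 + 8} I - 70 = \frac{6}{7} I - 70 = 6 \cdot \frac{1}{7} I - 70 = \frac{6 I}{7} - 70 = -70 + \frac{6 I}{7}$)
$4817 + c{\left(-59,2 \right)} = 4817 + \left(-70 + \frac{6}{7} \cdot 2\right) = 4817 + \left(-70 + \frac{12}{7}\right) = 4817 - \frac{478}{7} = \frac{33241}{7}$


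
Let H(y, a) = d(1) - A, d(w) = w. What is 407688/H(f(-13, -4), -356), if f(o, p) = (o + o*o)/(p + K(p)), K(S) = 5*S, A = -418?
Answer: 407688/419 ≈ 973.00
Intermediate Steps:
f(o, p) = (o + o²)/(6*p) (f(o, p) = (o + o*o)/(p + 5*p) = (o + o²)/((6*p)) = (o + o²)*(1/(6*p)) = (o + o²)/(6*p))
H(y, a) = 419 (H(y, a) = 1 - 1*(-418) = 1 + 418 = 419)
407688/H(f(-13, -4), -356) = 407688/419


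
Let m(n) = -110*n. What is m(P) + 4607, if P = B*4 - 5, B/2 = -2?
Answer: 6917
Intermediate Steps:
B = -4 (B = 2*(-2) = -4)
P = -21 (P = -4*4 - 5 = -16 - 5 = -21)
m(P) + 4607 = -110*(-21) + 4607 = 2310 + 4607 = 6917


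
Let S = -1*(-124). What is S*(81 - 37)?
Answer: 5456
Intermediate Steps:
S = 124
S*(81 - 37) = 124*(81 - 37) = 124*44 = 5456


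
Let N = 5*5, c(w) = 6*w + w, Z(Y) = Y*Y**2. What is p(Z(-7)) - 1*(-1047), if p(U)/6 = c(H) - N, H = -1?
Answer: 855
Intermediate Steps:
Z(Y) = Y**3
c(w) = 7*w
N = 25
p(U) = -192 (p(U) = 6*(7*(-1) - 1*25) = 6*(-7 - 25) = 6*(-32) = -192)
p(Z(-7)) - 1*(-1047) = -192 - 1*(-1047) = -192 + 1047 = 855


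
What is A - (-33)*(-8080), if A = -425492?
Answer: -692132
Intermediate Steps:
A - (-33)*(-8080) = -425492 - (-33)*(-8080) = -425492 - 1*266640 = -425492 - 266640 = -692132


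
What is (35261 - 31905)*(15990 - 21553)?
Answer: -18669428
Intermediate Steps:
(35261 - 31905)*(15990 - 21553) = 3356*(-5563) = -18669428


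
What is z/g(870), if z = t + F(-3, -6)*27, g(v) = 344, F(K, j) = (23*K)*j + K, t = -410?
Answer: 10687/344 ≈ 31.067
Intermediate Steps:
F(K, j) = K + 23*K*j (F(K, j) = 23*K*j + K = K + 23*K*j)
z = 10687 (z = -410 - 3*(1 + 23*(-6))*27 = -410 - 3*(1 - 138)*27 = -410 - 3*(-137)*27 = -410 + 411*27 = -410 + 11097 = 10687)
z/g(870) = 10687/344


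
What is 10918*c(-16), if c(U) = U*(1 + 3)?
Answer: -698752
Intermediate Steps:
c(U) = 4*U (c(U) = U*4 = 4*U)
10918*c(-16) = 10918*(4*(-16)) = 10918*(-64) = -698752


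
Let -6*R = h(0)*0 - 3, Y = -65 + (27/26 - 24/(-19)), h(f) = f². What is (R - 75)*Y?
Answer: 4614977/988 ≈ 4671.0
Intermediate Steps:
Y = -30973/494 (Y = -65 + (27*(1/26) - 24*(-1/19)) = -65 + (27/26 + 24/19) = -65 + 1137/494 = -30973/494 ≈ -62.698)
R = ½ (R = -(0²*0 - 3)/6 = -(0*0 - 3)/6 = -(0 - 3)/6 = -⅙*(-3) = ½ ≈ 0.50000)
(R - 75)*Y = (½ - 75)*(-30973/494) = -149/2*(-30973/494) = 4614977/988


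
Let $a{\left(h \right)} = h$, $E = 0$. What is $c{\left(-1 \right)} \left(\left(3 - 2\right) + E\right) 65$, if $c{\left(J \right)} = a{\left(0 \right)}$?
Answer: $0$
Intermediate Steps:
$c{\left(J \right)} = 0$
$c{\left(-1 \right)} \left(\left(3 - 2\right) + E\right) 65 = 0 \left(\left(3 - 2\right) + 0\right) 65 = 0 \left(1 + 0\right) 65 = 0 \cdot 1 \cdot 65 = 0 \cdot 65 = 0$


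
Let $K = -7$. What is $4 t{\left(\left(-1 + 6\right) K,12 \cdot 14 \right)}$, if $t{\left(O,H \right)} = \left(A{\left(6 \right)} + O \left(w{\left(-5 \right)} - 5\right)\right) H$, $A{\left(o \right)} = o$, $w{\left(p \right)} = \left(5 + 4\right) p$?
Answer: $1180032$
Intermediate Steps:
$w{\left(p \right)} = 9 p$
$t{\left(O,H \right)} = H \left(6 - 50 O\right)$ ($t{\left(O,H \right)} = \left(6 + O \left(9 \left(-5\right) - 5\right)\right) H = \left(6 + O \left(-45 - 5\right)\right) H = \left(6 + O \left(-50\right)\right) H = \left(6 - 50 O\right) H = H \left(6 - 50 O\right)$)
$4 t{\left(\left(-1 + 6\right) K,12 \cdot 14 \right)} = 4 \cdot 2 \cdot 12 \cdot 14 \left(3 - 25 \left(-1 + 6\right) \left(-7\right)\right) = 4 \cdot 2 \cdot 168 \left(3 - 25 \cdot 5 \left(-7\right)\right) = 4 \cdot 2 \cdot 168 \left(3 - -875\right) = 4 \cdot 2 \cdot 168 \left(3 + 875\right) = 4 \cdot 2 \cdot 168 \cdot 878 = 4 \cdot 295008 = 1180032$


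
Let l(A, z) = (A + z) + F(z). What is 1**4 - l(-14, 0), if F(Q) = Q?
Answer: 15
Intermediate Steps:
l(A, z) = A + 2*z (l(A, z) = (A + z) + z = A + 2*z)
1**4 - l(-14, 0) = 1**4 - (-14 + 2*0) = 1 - (-14 + 0) = 1 - 1*(-14) = 1 + 14 = 15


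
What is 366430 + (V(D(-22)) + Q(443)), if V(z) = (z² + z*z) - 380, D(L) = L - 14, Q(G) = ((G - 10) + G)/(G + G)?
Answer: 163308844/443 ≈ 3.6864e+5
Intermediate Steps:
Q(G) = (-10 + 2*G)/(2*G) (Q(G) = ((-10 + G) + G)/((2*G)) = (-10 + 2*G)*(1/(2*G)) = (-10 + 2*G)/(2*G))
D(L) = -14 + L
V(z) = -380 + 2*z² (V(z) = (z² + z²) - 380 = 2*z² - 380 = -380 + 2*z²)
366430 + (V(D(-22)) + Q(443)) = 366430 + ((-380 + 2*(-14 - 22)²) + (-5 + 443)/443) = 366430 + ((-380 + 2*(-36)²) + (1/443)*438) = 366430 + ((-380 + 2*1296) + 438/443) = 366430 + ((-380 + 2592) + 438/443) = 366430 + (2212 + 438/443) = 366430 + 980354/443 = 163308844/443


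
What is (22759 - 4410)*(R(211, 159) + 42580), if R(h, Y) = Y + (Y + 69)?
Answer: 788401483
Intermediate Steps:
R(h, Y) = 69 + 2*Y (R(h, Y) = Y + (69 + Y) = 69 + 2*Y)
(22759 - 4410)*(R(211, 159) + 42580) = (22759 - 4410)*((69 + 2*159) + 42580) = 18349*((69 + 318) + 42580) = 18349*(387 + 42580) = 18349*42967 = 788401483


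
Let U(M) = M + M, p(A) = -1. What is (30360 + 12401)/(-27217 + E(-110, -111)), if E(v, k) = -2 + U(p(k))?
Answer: -42761/27221 ≈ -1.5709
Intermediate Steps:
U(M) = 2*M
E(v, k) = -4 (E(v, k) = -2 + 2*(-1) = -2 - 2 = -4)
(30360 + 12401)/(-27217 + E(-110, -111)) = (30360 + 12401)/(-27217 - 4) = 42761/(-27221) = 42761*(-1/27221) = -42761/27221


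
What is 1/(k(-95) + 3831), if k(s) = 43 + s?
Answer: 1/3779 ≈ 0.00026462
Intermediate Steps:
1/(k(-95) + 3831) = 1/((43 - 95) + 3831) = 1/(-52 + 3831) = 1/3779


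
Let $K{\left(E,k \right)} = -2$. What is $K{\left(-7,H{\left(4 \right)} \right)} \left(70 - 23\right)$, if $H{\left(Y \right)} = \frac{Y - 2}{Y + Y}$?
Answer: $-94$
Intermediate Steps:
$H{\left(Y \right)} = \frac{-2 + Y}{2 Y}$
$K{\left(-7,H{\left(4 \right)} \right)} \left(70 - 23\right) = - 2 \left(70 - 23\right) = \left(-2\right) 47 = -94$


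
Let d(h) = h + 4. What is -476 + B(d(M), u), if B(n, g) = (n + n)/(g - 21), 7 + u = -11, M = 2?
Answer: -6192/13 ≈ -476.31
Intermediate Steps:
u = -18 (u = -7 - 11 = -18)
d(h) = 4 + h
B(n, g) = 2*n/(-21 + g) (B(n, g) = (2*n)/(-21 + g) = 2*n/(-21 + g))
-476 + B(d(M), u) = -476 + 2*(4 + 2)/(-21 - 18) = -476 + 2*6/(-39) = -476 + 2*6*(-1/39) = -476 - 4/13 = -6192/13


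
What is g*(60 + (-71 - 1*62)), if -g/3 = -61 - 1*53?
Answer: -24966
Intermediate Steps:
g = 342 (g = -3*(-61 - 1*53) = -3*(-61 - 53) = -3*(-114) = 342)
g*(60 + (-71 - 1*62)) = 342*(60 + (-71 - 1*62)) = 342*(60 + (-71 - 62)) = 342*(60 - 133) = 342*(-73) = -24966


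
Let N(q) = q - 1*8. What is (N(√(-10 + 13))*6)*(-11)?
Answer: 528 - 66*√3 ≈ 413.68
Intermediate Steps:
N(q) = -8 + q (N(q) = q - 8 = -8 + q)
(N(√(-10 + 13))*6)*(-11) = ((-8 + √(-10 + 13))*6)*(-11) = ((-8 + √3)*6)*(-11) = (-48 + 6*√3)*(-11) = 528 - 66*√3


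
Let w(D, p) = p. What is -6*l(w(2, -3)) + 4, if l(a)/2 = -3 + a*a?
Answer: -68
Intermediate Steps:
l(a) = -6 + 2*a² (l(a) = 2*(-3 + a*a) = 2*(-3 + a²) = -6 + 2*a²)
-6*l(w(2, -3)) + 4 = -6*(-6 + 2*(-3)²) + 4 = -6*(-6 + 2*9) + 4 = -6*(-6 + 18) + 4 = -6*12 + 4 = -72 + 4 = -68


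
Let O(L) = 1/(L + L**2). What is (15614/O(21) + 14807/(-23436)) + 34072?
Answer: 169858019833/23436 ≈ 7.2477e+6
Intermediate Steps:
(15614/O(21) + 14807/(-23436)) + 34072 = (15614/((1/(21*(1 + 21)))) + 14807/(-23436)) + 34072 = (15614/(((1/21)/22)) + 14807*(-1/23436)) + 34072 = (15614/(((1/21)*(1/22))) - 14807/23436) + 34072 = (15614/(1/462) - 14807/23436) + 34072 = (15614*462 - 14807/23436) + 34072 = (7213668 - 14807/23436) + 34072 = 169059508441/23436 + 34072 = 169858019833/23436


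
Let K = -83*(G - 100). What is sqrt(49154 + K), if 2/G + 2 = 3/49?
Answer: 2*sqrt(129823770)/95 ≈ 239.87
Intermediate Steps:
G = -98/95 (G = 2/(-2 + 3/49) = 2/(-95/49) = 2*(-49/95) = -98/95 ≈ -1.0316)
K = 796634/95 (K = -83*(-98/95 - 100) = -83*(-9598/95) = 796634/95 ≈ 8385.6)
sqrt(49154 + K) = sqrt(49154 + 796634/95) = sqrt(5466264/95) = 2*sqrt(129823770)/95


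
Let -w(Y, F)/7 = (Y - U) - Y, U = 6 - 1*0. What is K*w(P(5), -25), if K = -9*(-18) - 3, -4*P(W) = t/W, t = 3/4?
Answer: 6678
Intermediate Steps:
t = ¾ (t = 3*(¼) = ¾ ≈ 0.75000)
U = 6 (U = 6 + 0 = 6)
P(W) = -3/(16*W)
K = 159 (K = 162 - 3 = 159)
w(Y, F) = 42 (w(Y, F) = -7*((Y - 1*6) - Y) = -7*((Y - 6) - Y) = -7*((-6 + Y) - Y) = -7*(-6) = 42)
K*w(P(5), -25) = 159*42 = 6678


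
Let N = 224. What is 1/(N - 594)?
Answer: -1/370 ≈ -0.0027027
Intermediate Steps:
1/(N - 594) = 1/(224 - 594) = 1/(-370) = -1/370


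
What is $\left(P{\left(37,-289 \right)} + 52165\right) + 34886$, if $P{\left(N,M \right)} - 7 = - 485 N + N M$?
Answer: $58420$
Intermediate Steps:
$P{\left(N,M \right)} = 7 - 485 N + M N$ ($P{\left(N,M \right)} = 7 + \left(- 485 N + N M\right) = 7 + \left(- 485 N + M N\right) = 7 - 485 N + M N$)
$\left(P{\left(37,-289 \right)} + 52165\right) + 34886 = \left(\left(7 - 17945 - 10693\right) + 52165\right) + 34886 = \left(-28631 + 52165\right) + 34886 = 23534 + 34886 = 58420$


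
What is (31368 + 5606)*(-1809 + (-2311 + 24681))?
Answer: 760222414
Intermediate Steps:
(31368 + 5606)*(-1809 + (-2311 + 24681)) = 36974*(-1809 + 22370) = 36974*20561 = 760222414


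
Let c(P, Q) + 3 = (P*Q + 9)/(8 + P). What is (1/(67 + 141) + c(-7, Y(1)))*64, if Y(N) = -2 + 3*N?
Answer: -828/13 ≈ -63.692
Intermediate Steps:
c(P, Q) = -3 + (9 + P*Q)/(8 + P) (c(P, Q) = -3 + (P*Q + 9)/(8 + P) = -3 + (9 + P*Q)/(8 + P))
(1/(67 + 141) + c(-7, Y(1)))*64 = (1/(67 + 141) + (-15 - 3*(-7) - 7*(-2 + 3*1))/(8 - 7))*64 = (1/208 + (-15 + 21 - 7*(-2 + 3))/1)*64 = (1/208 + 1*(-15 + 21 - 7*1))*64 = (1/208 + 1*(-15 + 21 - 7))*64 = (1/208 + 1*(-1))*64 = (1/208 - 1)*64 = -207/208*64 = -828/13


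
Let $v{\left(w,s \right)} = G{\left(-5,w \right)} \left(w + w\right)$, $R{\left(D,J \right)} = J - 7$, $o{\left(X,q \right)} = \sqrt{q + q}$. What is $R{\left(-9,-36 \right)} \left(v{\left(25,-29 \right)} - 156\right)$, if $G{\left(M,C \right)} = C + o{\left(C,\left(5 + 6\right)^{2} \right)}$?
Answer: $-47042 - 23650 \sqrt{2} \approx -80488.0$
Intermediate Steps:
$o{\left(X,q \right)} = \sqrt{2} \sqrt{q}$ ($o{\left(X,q \right)} = \sqrt{2 q} = \sqrt{2} \sqrt{q}$)
$G{\left(M,C \right)} = C + 11 \sqrt{2}$ ($G{\left(M,C \right)} = C + \sqrt{2} \sqrt{\left(5 + 6\right)^{2}} = C + \sqrt{2} \sqrt{11^{2}} = C + \sqrt{2} \sqrt{121} = C + \sqrt{2} \cdot 11 = C + 11 \sqrt{2}$)
$R{\left(D,J \right)} = -7 + J$
$v{\left(w,s \right)} = 2 w \left(w + 11 \sqrt{2}\right)$ ($v{\left(w,s \right)} = \left(w + 11 \sqrt{2}\right) \left(w + w\right) = \left(w + 11 \sqrt{2}\right) 2 w = 2 w \left(w + 11 \sqrt{2}\right)$)
$R{\left(-9,-36 \right)} \left(v{\left(25,-29 \right)} - 156\right) = \left(-7 - 36\right) \left(2 \cdot 25 \left(25 + 11 \sqrt{2}\right) - 156\right) = - 43 \left(\left(1250 + 550 \sqrt{2}\right) - 156\right) = - 43 \left(1094 + 550 \sqrt{2}\right) = -47042 - 23650 \sqrt{2}$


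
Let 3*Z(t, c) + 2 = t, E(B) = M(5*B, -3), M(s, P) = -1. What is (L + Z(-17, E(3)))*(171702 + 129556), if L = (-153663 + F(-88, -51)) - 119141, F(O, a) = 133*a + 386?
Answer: -252340328476/3 ≈ -8.4113e+10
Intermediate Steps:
E(B) = -1
F(O, a) = 386 + 133*a
L = -279201 (L = (-153663 + (386 + 133*(-51))) - 119141 = (-153663 + (386 - 6783)) - 119141 = (-153663 - 6397) - 119141 = -160060 - 119141 = -279201)
Z(t, c) = -⅔ + t/3
(L + Z(-17, E(3)))*(171702 + 129556) = (-279201 + (-⅔ + (⅓)*(-17)))*(171702 + 129556) = (-279201 + (-⅔ - 17/3))*301258 = (-279201 - 19/3)*301258 = -837622/3*301258 = -252340328476/3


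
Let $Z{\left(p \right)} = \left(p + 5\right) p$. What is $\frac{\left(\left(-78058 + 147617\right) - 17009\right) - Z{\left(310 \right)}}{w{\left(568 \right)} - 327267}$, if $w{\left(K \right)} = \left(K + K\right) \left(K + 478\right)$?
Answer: $- \frac{45100}{860989} \approx -0.052382$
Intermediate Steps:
$Z{\left(p \right)} = p \left(5 + p\right)$ ($Z{\left(p \right)} = \left(5 + p\right) p = p \left(5 + p\right)$)
$w{\left(K \right)} = 2 K \left(478 + K\right)$
$\frac{\left(\left(-78058 + 147617\right) - 17009\right) - Z{\left(310 \right)}}{w{\left(568 \right)} - 327267} = \frac{\left(\left(-78058 + 147617\right) - 17009\right) - 310 \left(5 + 310\right)}{2 \cdot 568 \left(478 + 568\right) - 327267} = \frac{\left(69559 - 17009\right) - 310 \cdot 315}{2 \cdot 568 \cdot 1046 - 327267} = \frac{52550 - 97650}{1188256 - 327267} = \frac{52550 - 97650}{860989} = \left(-45100\right) \frac{1}{860989} = - \frac{45100}{860989}$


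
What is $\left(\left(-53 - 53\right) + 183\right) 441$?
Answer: $33957$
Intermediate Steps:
$\left(\left(-53 - 53\right) + 183\right) 441 = \left(-106 + 183\right) 441 = 77 \cdot 441 = 33957$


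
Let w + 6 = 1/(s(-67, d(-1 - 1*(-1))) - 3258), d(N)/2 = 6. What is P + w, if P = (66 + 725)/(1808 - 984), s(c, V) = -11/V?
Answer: -162421259/32224168 ≈ -5.0404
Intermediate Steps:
d(N) = 12 (d(N) = 2*6 = 12)
P = 791/824 ≈ 0.95995
w = -234654/39107 (w = -6 + 1/(-11/12 - 3258) = -6 + 1/(-39107/12) = -6 - 12/39107 = -234654/39107 ≈ -6.0003)
P + w = 791/824 - 234654/39107 = -162421259/32224168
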